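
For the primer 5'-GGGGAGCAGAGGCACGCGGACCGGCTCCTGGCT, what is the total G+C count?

25

Scanning the sequence gives C=10, T=3, G=15, A=5.
G+C = 15 + 10 = 25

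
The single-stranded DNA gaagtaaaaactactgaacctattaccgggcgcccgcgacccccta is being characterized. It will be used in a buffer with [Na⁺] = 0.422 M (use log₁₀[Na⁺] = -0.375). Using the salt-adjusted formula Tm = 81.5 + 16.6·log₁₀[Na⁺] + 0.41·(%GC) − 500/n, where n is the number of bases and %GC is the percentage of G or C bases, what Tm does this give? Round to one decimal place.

Length n = 46. Scanning the sequence gives A=14, G=9, T=7, C=16.
G+C = 25, so %GC = 25/46 × 100 = 54.348%
Salt term: 16.6 × (-0.375) = -6.225
GC term: 0.41 × 54.348 = 22.283; length term: −500/46 = −10.87
Tm = 81.5 + (-6.225) + 22.283 − 10.87 = 86.688 → 86.7°C

86.7°C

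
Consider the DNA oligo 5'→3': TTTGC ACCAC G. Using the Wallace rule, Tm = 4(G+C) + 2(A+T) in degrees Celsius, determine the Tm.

34°C

Scanning the sequence gives G=2, A=2, T=3, C=4.
AT pairs contribute 5, GC pairs contribute 6.
Tm = 4·6 + 2·5 = 24 + 10 = 34°C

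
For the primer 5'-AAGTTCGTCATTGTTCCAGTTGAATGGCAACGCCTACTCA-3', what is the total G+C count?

18

Scanning the sequence gives G=8, C=10, T=12, A=10.
Total G or C: 8 + 10 = 18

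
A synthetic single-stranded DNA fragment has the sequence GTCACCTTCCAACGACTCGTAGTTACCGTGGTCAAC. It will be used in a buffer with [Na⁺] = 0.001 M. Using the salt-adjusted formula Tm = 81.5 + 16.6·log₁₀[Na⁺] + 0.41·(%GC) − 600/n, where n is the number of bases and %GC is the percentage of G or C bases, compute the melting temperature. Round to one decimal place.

36.7°C

Length n = 36. Scanning the sequence gives A=8, T=9, C=12, G=7.
G+C = 19, so %GC = 19/36 × 100 = 52.778%
Salt term: 16.6 × (-3) = -49.8
GC term: 0.41 × 52.778 = 21.639; length term: −600/36 = −16.667
Tm = 81.5 + (-49.8) + 21.639 − 16.667 = 36.672 → 36.7°C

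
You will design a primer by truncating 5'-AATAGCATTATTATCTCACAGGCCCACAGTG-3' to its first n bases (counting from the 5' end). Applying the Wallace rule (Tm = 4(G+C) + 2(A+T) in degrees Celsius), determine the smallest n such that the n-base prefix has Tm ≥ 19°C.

n = 8

First 7 bases: AATAGCA → Tm = 18°C (< 19°C)
First 8 bases: AATAGCAT → Tm = 20°C (≥ 19°C)
Since every base adds ≥2°C, Tm only increases with n, so the threshold is first crossed at n = 8.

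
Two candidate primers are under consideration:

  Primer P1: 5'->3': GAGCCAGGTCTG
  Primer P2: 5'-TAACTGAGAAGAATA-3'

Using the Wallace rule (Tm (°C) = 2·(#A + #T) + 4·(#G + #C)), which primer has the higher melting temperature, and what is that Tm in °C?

Primer P1, 40°C

Primer P1: A+T=4, G+C=8 → Tm = 2(4)+4(8) = 40°C
Primer P2: A+T=11, G+C=4 → Tm = 2(11)+4(4) = 38°C
40°C vs 38°C → primer P1 is higher.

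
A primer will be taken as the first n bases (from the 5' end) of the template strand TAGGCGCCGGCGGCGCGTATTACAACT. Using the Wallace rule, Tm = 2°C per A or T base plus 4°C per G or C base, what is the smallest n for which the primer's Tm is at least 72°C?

First 20 bases: TAGGCGCCGGCGGCGCGTAT → Tm = 70°C (< 72°C)
First 21 bases: TAGGCGCCGGCGGCGCGTATT → Tm = 72°C (≥ 72°C)
Each additional base adds 2°C (A/T) or 4°C (G/C), so Tm is non-decreasing in n; n = 21 is the first length to reach 72°C.

n = 21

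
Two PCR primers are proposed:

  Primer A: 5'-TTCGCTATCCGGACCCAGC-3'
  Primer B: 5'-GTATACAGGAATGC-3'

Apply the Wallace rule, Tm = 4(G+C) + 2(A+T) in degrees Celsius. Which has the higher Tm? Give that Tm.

Primer A, 62°C

Primer A: A+T=7, G+C=12 → Tm = 2(7)+4(12) = 62°C
Primer B: A+T=8, G+C=6 → Tm = 2(8)+4(6) = 40°C
62°C vs 40°C → primer A is higher.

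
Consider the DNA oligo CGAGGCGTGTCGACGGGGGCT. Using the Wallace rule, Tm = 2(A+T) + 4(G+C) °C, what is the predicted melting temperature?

Base counts: T=3, A=2, C=5, G=11
A+T = 5, G+C = 16
Tm = 2(5) + 4(16) = 10 + 64 = 74°C

74°C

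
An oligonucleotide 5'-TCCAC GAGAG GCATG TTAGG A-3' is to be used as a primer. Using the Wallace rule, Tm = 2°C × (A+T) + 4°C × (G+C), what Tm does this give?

Scanning the sequence gives G=7, T=4, A=6, C=4.
So N_AT = 10 and N_GC = 11.
Tm = 2(10) + 4(11) = 20 + 44 = 64°C

64°C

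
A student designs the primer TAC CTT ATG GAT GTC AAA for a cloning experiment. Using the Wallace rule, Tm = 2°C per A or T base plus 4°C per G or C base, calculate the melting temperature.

Counting bases: C=3, G=3, T=6, A=6
So N_AT = 12 and N_GC = 6.
Tm = 4·6 + 2·12 = 24 + 24 = 48°C

48°C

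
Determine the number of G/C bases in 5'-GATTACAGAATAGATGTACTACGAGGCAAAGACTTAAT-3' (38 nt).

Base counts: G=8, A=16, C=5, T=9
Total G or C: 8 + 5 = 13

13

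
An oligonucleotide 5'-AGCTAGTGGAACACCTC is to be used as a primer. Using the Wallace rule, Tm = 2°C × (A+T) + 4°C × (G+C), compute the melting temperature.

Scanning the sequence gives C=5, T=3, G=4, A=5.
AT pairs contribute 8, GC pairs contribute 9.
Tm = 4·9 + 2·8 = 36 + 16 = 52°C

52°C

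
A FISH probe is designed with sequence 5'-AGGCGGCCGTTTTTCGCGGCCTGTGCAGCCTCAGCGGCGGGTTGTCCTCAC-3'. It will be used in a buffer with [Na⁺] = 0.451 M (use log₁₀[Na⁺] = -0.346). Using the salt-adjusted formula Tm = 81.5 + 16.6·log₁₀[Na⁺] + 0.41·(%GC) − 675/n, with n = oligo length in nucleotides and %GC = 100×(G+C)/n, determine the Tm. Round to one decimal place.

Length n = 51. Scanning the sequence gives T=12, C=17, A=4, G=18.
G+C = 35, so %GC = 35/51 × 100 = 68.627%
Salt term: 16.6 × (-0.346) = -5.744
GC term: 0.41 × 68.627 = 28.137; length term: −675/51 = −13.235
Tm = 81.5 + (-5.744) + 28.137 − 13.235 = 90.658 → 90.7°C

90.7°C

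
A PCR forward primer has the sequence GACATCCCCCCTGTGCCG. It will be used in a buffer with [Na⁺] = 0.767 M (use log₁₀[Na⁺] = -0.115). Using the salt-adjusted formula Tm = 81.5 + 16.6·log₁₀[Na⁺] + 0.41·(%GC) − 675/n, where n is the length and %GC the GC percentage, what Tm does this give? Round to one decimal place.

Length n = 18. Base counts: A=2, C=9, G=4, T=3
G+C = 13, so %GC = 13/18 × 100 = 72.222%
Salt term: 16.6 × (-0.115) = -1.909
GC term: 0.41 × 72.222 = 29.611; length term: −675/18 = −37.5
Tm = 81.5 + (-1.909) + 29.611 − 37.5 = 71.702 → 71.7°C

71.7°C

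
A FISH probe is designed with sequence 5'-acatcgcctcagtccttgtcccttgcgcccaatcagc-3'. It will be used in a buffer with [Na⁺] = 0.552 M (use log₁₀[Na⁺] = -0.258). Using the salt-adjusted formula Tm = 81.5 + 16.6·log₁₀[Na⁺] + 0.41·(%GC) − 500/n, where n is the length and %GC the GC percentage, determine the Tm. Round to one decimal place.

88.1°C

Length n = 37. Counting bases: G=6, C=16, T=9, A=6
G+C = 22, so %GC = 22/37 × 100 = 59.459%
Salt term: 16.6 × (-0.258) = -4.283
GC term: 0.41 × 59.459 = 24.378; length term: −500/37 = −13.514
Tm = 81.5 + (-4.283) + 24.378 − 13.514 = 88.081 → 88.1°C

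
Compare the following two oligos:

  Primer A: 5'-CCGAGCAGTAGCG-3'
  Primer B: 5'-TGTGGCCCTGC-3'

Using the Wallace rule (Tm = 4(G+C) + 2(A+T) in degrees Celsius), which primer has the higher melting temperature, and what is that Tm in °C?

Primer A: A+T=4, G+C=9 → Tm = 2(4)+4(9) = 44°C
Primer B: A+T=3, G+C=8 → Tm = 2(3)+4(8) = 38°C
44°C vs 38°C → primer A is higher.

Primer A, 44°C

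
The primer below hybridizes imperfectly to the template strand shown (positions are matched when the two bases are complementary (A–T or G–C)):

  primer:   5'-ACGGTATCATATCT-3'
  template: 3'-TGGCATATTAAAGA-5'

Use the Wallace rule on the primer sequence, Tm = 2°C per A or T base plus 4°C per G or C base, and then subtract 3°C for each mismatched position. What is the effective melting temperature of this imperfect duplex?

Primer base counts: A=4, T=5, G=2, C=3 → A+T=9, G+C=5
Perfect-match Tm = 2(9) + 4(5) = 18 + 20 = 38°C
Mismatches (positions where the bases are not complementary): 3 (at positions 3, 8, 11)
Effective Tm = 38 − 3×3 = 38 − 9 = 29°C

29°C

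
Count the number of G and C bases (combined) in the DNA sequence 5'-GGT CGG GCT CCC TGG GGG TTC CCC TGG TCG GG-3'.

25

Counting bases: C=10, A=0, G=15, T=7
Total G or C: 15 + 10 = 25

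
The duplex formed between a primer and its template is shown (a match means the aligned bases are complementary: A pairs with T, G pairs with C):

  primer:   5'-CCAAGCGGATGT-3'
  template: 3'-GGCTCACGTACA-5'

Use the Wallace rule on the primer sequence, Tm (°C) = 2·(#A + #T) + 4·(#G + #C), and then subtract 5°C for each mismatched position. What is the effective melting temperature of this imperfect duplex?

Primer base counts: A=3, T=2, G=4, C=3 → A+T=5, G+C=7
Perfect-match Tm = 2(5) + 4(7) = 10 + 28 = 38°C
Mismatches (positions where the bases are not complementary): 3 (at positions 3, 6, 8)
Effective Tm = 38 − 3×5 = 38 − 15 = 23°C

23°C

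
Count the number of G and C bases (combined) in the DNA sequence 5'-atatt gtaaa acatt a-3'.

Base counts: C=1, A=8, G=1, T=6
Total G or C: 1 + 1 = 2

2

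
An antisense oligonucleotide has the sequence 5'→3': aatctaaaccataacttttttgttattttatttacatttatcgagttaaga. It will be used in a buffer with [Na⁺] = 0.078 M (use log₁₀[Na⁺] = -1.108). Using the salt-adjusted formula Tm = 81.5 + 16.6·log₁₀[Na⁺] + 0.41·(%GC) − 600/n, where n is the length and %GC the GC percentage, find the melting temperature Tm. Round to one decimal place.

Length n = 51. Counting bases: T=24, A=17, G=4, C=6
G+C = 10, so %GC = 10/51 × 100 = 19.608%
Salt term: 16.6 × (-1.108) = -18.393
GC term: 0.41 × 19.608 = 8.039; length term: −600/51 = −11.765
Tm = 81.5 + (-18.393) + 8.039 − 11.765 = 59.381 → 59.4°C

59.4°C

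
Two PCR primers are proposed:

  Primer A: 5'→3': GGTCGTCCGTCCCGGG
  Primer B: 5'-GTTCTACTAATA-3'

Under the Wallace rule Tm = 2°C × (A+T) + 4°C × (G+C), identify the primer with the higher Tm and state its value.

Primer A, 58°C

Primer A: A+T=3, G+C=13 → Tm = 2(3)+4(13) = 58°C
Primer B: A+T=9, G+C=3 → Tm = 2(9)+4(3) = 30°C
58°C vs 30°C → primer A is higher.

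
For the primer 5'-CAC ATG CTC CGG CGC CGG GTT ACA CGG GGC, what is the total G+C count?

22

T=4, C=11, A=4, G=11
G+C = 11 + 11 = 22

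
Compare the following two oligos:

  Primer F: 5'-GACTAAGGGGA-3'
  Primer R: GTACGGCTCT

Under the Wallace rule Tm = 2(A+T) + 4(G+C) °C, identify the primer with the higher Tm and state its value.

Primer F, 34°C

Primer F: A+T=5, G+C=6 → Tm = 2(5)+4(6) = 34°C
Primer R: A+T=4, G+C=6 → Tm = 2(4)+4(6) = 32°C
34°C vs 32°C → primer F is higher.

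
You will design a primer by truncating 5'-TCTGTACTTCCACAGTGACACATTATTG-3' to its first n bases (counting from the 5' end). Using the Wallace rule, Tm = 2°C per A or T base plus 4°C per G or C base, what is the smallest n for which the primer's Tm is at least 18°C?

n = 7

First 6 bases: TCTGTA → Tm = 16°C (< 18°C)
First 7 bases: TCTGTAC → Tm = 20°C (≥ 18°C)
Each additional base adds 2°C (A/T) or 4°C (G/C), so Tm is non-decreasing in n; n = 7 is the first length to reach 18°C.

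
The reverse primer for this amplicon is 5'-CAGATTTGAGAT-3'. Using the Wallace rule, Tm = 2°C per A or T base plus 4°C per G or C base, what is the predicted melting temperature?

Scanning the sequence gives A=4, T=4, G=3, C=1.
A+T = 8, G+C = 4
Tm = 4·4 + 2·8 = 16 + 16 = 32°C

32°C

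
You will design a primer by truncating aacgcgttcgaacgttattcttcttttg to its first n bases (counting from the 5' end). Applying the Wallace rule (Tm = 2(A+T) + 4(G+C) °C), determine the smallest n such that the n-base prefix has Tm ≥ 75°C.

n = 28

First 27 bases: AACGCGTTCGAACGTTATTCTTCTTTT → Tm = 74°C (< 75°C)
First 28 bases: AACGCGTTCGAACGTTATTCTTCTTTTG → Tm = 78°C (≥ 75°C)
Each additional base adds 2°C (A/T) or 4°C (G/C), so Tm is non-decreasing in n; n = 28 is the first length to reach 75°C.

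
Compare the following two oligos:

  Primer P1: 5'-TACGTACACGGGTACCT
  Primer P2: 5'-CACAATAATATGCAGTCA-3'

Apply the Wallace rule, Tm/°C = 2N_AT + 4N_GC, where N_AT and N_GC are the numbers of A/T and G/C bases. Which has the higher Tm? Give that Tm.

Primer P1, 52°C

Primer P1: A+T=8, G+C=9 → Tm = 2(8)+4(9) = 52°C
Primer P2: A+T=12, G+C=6 → Tm = 2(12)+4(6) = 48°C
52°C vs 48°C → primer P1 is higher.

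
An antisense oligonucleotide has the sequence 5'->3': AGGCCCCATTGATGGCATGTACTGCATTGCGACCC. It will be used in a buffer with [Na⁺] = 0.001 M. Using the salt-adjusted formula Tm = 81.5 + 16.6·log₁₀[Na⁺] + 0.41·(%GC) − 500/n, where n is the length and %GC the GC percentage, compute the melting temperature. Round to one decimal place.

Length n = 35. Scanning the sequence gives A=7, T=8, C=11, G=9.
G+C = 20, so %GC = 20/35 × 100 = 57.143%
Salt term: 16.6 × (-3) = -49.8
GC term: 0.41 × 57.143 = 23.429; length term: −500/35 = −14.286
Tm = 81.5 + (-49.8) + 23.429 − 14.286 = 40.843 → 40.8°C

40.8°C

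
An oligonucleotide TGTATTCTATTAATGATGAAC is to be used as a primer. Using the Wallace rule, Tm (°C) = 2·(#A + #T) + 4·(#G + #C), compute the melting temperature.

52°C

T=9, C=2, G=3, A=7
A+T = 16, G+C = 5
Tm = 4·5 + 2·16 = 20 + 32 = 52°C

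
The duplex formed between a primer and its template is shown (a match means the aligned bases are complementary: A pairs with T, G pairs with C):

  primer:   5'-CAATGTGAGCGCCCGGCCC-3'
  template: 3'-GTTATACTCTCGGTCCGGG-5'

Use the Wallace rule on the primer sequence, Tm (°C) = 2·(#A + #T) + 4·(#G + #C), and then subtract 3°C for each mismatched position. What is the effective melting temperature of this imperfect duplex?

Primer base counts: A=3, T=2, G=6, C=8 → A+T=5, G+C=14
Perfect-match Tm = 2(5) + 4(14) = 10 + 56 = 66°C
Mismatches (positions where the bases are not complementary): 3 (at positions 5, 10, 14)
Effective Tm = 66 − 3×3 = 66 − 9 = 57°C

57°C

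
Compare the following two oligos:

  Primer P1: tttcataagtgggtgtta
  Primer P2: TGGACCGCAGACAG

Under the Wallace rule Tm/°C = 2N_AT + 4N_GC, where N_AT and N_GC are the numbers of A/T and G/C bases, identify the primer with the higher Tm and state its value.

Primer P1, 48°C

Primer P1: A+T=12, G+C=6 → Tm = 2(12)+4(6) = 48°C
Primer P2: A+T=5, G+C=9 → Tm = 2(5)+4(9) = 46°C
48°C vs 46°C → primer P1 is higher.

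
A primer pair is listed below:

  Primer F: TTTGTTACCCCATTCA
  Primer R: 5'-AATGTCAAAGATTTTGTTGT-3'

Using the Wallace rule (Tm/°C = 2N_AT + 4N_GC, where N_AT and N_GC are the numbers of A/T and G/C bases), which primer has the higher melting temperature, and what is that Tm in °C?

Primer R, 50°C

Primer F: A+T=10, G+C=6 → Tm = 2(10)+4(6) = 44°C
Primer R: A+T=15, G+C=5 → Tm = 2(15)+4(5) = 50°C
44°C vs 50°C → primer R is higher.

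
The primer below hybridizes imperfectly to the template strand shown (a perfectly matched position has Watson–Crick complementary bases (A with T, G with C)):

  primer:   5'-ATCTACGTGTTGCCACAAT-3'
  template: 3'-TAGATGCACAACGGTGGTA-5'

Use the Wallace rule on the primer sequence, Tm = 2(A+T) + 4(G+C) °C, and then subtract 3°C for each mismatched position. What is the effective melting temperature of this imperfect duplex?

51°C

Primer base counts: A=5, T=6, G=3, C=5 → A+T=11, G+C=8
Perfect-match Tm = 2(11) + 4(8) = 22 + 32 = 54°C
Mismatches (positions where the bases are not complementary): 1 (at position 17)
Effective Tm = 54 − 1×3 = 54 − 3 = 51°C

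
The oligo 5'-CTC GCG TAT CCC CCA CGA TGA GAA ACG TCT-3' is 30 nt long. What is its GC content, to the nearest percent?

Counting bases: C=11, T=6, G=6, A=7
G+C = 6 + 11 = 17 out of 30 bases
%GC = 17/30 × 100 = 56.67% ≈ 57%

57%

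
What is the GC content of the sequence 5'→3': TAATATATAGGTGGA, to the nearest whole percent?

27%

T=5, C=0, G=4, A=6
G+C = 4 + 0 = 4 out of 15 bases
%GC = 4/15 × 100 = 26.67% ≈ 27%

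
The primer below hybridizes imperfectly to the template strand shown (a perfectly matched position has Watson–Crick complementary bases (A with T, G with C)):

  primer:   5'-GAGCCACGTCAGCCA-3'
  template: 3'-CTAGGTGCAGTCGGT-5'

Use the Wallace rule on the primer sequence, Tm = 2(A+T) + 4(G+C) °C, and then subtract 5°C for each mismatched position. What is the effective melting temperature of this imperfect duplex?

45°C

Primer base counts: A=4, T=1, G=4, C=6 → A+T=5, G+C=10
Perfect-match Tm = 2(5) + 4(10) = 10 + 40 = 50°C
Mismatches (positions where the bases are not complementary): 1 (at position 3)
Effective Tm = 50 − 1×5 = 50 − 5 = 45°C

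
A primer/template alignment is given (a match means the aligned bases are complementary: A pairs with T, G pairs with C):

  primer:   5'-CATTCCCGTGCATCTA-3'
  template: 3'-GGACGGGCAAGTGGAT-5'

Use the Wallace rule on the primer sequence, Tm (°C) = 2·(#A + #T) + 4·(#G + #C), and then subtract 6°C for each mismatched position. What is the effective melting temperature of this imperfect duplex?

24°C

Primer base counts: A=3, T=5, G=2, C=6 → A+T=8, G+C=8
Perfect-match Tm = 2(8) + 4(8) = 16 + 32 = 48°C
Mismatches (positions where the bases are not complementary): 4 (at positions 2, 4, 10, 13)
Effective Tm = 48 − 4×6 = 48 − 24 = 24°C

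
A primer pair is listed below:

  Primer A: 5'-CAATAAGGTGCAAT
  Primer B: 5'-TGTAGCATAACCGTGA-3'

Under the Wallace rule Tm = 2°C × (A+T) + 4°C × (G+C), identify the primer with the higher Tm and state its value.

Primer A: A+T=9, G+C=5 → Tm = 2(9)+4(5) = 38°C
Primer B: A+T=9, G+C=7 → Tm = 2(9)+4(7) = 46°C
38°C vs 46°C → primer B is higher.

Primer B, 46°C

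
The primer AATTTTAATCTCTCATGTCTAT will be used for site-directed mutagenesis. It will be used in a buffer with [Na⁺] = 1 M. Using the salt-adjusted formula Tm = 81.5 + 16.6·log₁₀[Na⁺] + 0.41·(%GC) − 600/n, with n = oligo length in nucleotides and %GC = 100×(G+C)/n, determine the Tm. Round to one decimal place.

63.5°C

Length n = 22. Counting bases: T=11, G=1, A=6, C=4
G+C = 5, so %GC = 5/22 × 100 = 22.727%
Salt term: 16.6 × (0) = 0
GC term: 0.41 × 22.727 = 9.318; length term: −600/22 = −27.273
Tm = 81.5 + (0) + 9.318 − 27.273 = 63.545 → 63.5°C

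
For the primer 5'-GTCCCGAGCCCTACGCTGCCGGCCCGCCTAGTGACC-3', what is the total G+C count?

A=4, C=17, G=10, T=5
G+C = 10 + 17 = 27

27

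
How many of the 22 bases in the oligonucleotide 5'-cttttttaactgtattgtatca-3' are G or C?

5

T=12, A=5, G=2, C=3
Total G or C: 2 + 3 = 5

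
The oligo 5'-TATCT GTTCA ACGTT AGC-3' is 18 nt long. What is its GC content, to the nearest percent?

39%

Scanning the sequence gives C=4, A=4, G=3, T=7.
G+C = 3 + 4 = 7 out of 18 bases
%GC = 7/18 × 100 = 38.89% ≈ 39%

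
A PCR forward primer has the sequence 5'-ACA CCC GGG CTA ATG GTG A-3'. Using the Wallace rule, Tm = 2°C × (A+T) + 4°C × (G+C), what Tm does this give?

Scanning the sequence gives A=5, G=6, C=5, T=3.
AT pairs contribute 8, GC pairs contribute 11.
Tm = 2(8) + 4(11) = 16 + 44 = 60°C

60°C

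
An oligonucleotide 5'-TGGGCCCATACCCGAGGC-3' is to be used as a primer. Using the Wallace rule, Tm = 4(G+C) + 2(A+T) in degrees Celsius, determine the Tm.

Counting bases: A=3, T=2, C=7, G=6
So N_AT = 5 and N_GC = 13.
Tm = 2(5) + 4(13) = 10 + 52 = 62°C

62°C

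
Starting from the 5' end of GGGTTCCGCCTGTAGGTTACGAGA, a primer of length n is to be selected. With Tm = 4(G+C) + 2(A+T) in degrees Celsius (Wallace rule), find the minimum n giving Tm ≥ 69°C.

n = 22

First 21 bases: GGGTTCCGCCTGTAGGTTACG → Tm = 68°C (< 69°C)
First 22 bases: GGGTTCCGCCTGTAGGTTACGA → Tm = 70°C (≥ 69°C)
Each additional base adds 2°C (A/T) or 4°C (G/C), so Tm is non-decreasing in n; n = 22 is the first length to reach 69°C.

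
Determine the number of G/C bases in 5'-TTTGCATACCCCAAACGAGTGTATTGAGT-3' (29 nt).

Base counts: A=8, G=6, C=6, T=9
G+C = 6 + 6 = 12

12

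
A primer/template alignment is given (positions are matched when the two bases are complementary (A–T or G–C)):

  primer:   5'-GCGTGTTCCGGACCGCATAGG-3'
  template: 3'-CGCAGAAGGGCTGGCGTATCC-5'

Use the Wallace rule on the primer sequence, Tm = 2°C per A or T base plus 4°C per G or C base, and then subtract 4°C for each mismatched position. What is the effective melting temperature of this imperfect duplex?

62°C

Primer base counts: A=3, T=4, G=8, C=6 → A+T=7, G+C=14
Perfect-match Tm = 2(7) + 4(14) = 14 + 56 = 70°C
Mismatches (positions where the bases are not complementary): 2 (at positions 5, 10)
Effective Tm = 70 − 2×4 = 70 − 8 = 62°C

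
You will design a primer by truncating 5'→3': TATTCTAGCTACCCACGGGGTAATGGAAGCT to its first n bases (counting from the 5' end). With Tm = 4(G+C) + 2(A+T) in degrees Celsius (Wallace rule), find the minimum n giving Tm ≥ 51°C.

n = 18

First 17 bases: TATTCTAGCTACCCACG → Tm = 50°C (< 51°C)
First 18 bases: TATTCTAGCTACCCACGG → Tm = 54°C (≥ 51°C)
Each additional base adds 2°C (A/T) or 4°C (G/C), so Tm is non-decreasing in n; n = 18 is the first length to reach 51°C.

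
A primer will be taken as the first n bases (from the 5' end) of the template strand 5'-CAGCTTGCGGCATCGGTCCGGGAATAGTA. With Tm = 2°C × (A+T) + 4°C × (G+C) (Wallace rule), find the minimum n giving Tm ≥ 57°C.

n = 18

First 17 bases: CAGCTTGCGGCATCGGT → Tm = 56°C (< 57°C)
First 18 bases: CAGCTTGCGGCATCGGTC → Tm = 60°C (≥ 57°C)
Each additional base adds 2°C (A/T) or 4°C (G/C), so Tm is non-decreasing in n; n = 18 is the first length to reach 57°C.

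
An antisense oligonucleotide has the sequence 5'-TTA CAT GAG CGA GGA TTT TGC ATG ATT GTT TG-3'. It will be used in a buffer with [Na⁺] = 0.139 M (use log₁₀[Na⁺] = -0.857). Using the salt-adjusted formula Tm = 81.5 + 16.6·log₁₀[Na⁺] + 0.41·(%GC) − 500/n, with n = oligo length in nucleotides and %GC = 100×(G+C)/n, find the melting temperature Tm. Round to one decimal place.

67.0°C

Length n = 32. Counting bases: G=9, A=7, C=3, T=13
G+C = 12, so %GC = 12/32 × 100 = 37.5%
Salt term: 16.6 × (-0.857) = -14.226
GC term: 0.41 × 37.5 = 15.375; length term: −500/32 = −15.625
Tm = 81.5 + (-14.226) + 15.375 − 15.625 = 67.024 → 67.0°C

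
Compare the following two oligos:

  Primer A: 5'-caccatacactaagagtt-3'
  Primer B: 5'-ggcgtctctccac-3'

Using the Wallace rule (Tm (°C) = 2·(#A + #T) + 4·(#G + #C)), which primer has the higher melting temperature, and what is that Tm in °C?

Primer A: A+T=11, G+C=7 → Tm = 2(11)+4(7) = 50°C
Primer B: A+T=4, G+C=9 → Tm = 2(4)+4(9) = 44°C
50°C vs 44°C → primer A is higher.

Primer A, 50°C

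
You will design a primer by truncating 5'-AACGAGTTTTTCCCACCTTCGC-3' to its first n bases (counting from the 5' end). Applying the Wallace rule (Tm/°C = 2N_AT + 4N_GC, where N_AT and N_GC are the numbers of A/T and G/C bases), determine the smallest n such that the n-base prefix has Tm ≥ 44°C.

n = 16

First 15 bases: AACGAGTTTTTCCCA → Tm = 42°C (< 44°C)
First 16 bases: AACGAGTTTTTCCCAC → Tm = 46°C (≥ 44°C)
Each additional base adds 2°C (A/T) or 4°C (G/C), so Tm is non-decreasing in n; n = 16 is the first length to reach 44°C.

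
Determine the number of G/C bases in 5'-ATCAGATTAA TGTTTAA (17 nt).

3

G=2, A=7, T=7, C=1
Total G or C: 2 + 1 = 3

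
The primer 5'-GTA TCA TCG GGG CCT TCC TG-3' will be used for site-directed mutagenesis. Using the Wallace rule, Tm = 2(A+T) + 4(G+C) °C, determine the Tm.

Base counts: T=6, A=2, G=6, C=6
So N_AT = 8 and N_GC = 12.
Tm = 2×8 + 4×12 = 64°C

64°C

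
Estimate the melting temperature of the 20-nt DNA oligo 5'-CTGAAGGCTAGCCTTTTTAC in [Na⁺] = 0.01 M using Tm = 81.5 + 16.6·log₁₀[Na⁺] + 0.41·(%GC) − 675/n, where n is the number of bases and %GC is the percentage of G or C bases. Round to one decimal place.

Length n = 20. G=4, T=7, A=4, C=5
G+C = 9, so %GC = 9/20 × 100 = 45%
Salt term: 16.6 × (-2) = -33.2
GC term: 0.41 × 45 = 18.45; length term: −675/20 = −33.75
Tm = 81.5 + (-33.2) + 18.45 − 33.75 = 33 → 33.0°C

33.0°C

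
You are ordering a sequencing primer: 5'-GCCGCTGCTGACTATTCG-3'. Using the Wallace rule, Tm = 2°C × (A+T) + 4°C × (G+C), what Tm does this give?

58°C

Counting bases: T=5, A=2, G=5, C=6
A+T = 7, G+C = 11
Tm = 4·11 + 2·7 = 44 + 14 = 58°C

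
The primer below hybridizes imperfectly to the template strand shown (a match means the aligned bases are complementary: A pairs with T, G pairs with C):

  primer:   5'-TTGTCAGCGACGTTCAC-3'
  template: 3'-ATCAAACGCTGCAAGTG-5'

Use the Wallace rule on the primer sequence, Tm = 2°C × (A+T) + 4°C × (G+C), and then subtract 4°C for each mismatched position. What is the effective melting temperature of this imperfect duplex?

40°C

Primer base counts: A=3, T=5, G=4, C=5 → A+T=8, G+C=9
Perfect-match Tm = 2(8) + 4(9) = 16 + 36 = 52°C
Mismatches (positions where the bases are not complementary): 3 (at positions 2, 5, 6)
Effective Tm = 52 − 3×4 = 52 − 12 = 40°C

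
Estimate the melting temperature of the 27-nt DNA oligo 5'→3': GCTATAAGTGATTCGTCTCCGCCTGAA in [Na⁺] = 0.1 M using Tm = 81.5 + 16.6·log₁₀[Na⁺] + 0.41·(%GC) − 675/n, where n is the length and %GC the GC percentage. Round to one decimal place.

Length n = 27. A=6, G=6, T=8, C=7
G+C = 13, so %GC = 13/27 × 100 = 48.148%
Salt term: 16.6 × (-1) = -16.6
GC term: 0.41 × 48.148 = 19.741; length term: −675/27 = −25
Tm = 81.5 + (-16.6) + 19.741 − 25 = 59.641 → 59.6°C

59.6°C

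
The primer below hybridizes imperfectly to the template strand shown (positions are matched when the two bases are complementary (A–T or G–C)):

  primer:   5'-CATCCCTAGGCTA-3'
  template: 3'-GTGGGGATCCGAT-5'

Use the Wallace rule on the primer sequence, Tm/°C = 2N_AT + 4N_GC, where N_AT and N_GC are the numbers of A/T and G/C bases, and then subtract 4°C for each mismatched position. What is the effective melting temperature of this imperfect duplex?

36°C

Primer base counts: A=3, T=3, G=2, C=5 → A+T=6, G+C=7
Perfect-match Tm = 2(6) + 4(7) = 12 + 28 = 40°C
Mismatches (positions where the bases are not complementary): 1 (at position 3)
Effective Tm = 40 − 1×4 = 40 − 4 = 36°C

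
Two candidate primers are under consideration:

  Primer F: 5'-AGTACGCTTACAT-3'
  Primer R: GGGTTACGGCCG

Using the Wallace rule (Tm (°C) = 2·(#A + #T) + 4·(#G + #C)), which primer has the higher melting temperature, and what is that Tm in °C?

Primer F: A+T=8, G+C=5 → Tm = 2(8)+4(5) = 36°C
Primer R: A+T=3, G+C=9 → Tm = 2(3)+4(9) = 42°C
36°C vs 42°C → primer R is higher.

Primer R, 42°C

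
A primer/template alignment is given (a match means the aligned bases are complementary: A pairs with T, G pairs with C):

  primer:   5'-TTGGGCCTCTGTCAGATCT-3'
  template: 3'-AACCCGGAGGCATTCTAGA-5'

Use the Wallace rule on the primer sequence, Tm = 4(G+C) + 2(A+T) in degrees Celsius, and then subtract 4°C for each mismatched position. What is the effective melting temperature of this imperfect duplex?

50°C

Primer base counts: A=2, T=7, G=5, C=5 → A+T=9, G+C=10
Perfect-match Tm = 2(9) + 4(10) = 18 + 40 = 58°C
Mismatches (positions where the bases are not complementary): 2 (at positions 10, 13)
Effective Tm = 58 − 2×4 = 58 − 8 = 50°C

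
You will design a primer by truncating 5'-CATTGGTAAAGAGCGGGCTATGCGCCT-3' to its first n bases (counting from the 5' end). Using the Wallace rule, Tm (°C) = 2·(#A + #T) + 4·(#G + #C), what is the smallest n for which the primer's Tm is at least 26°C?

n = 10

First 9 bases: CATTGGTAA → Tm = 24°C (< 26°C)
First 10 bases: CATTGGTAAA → Tm = 26°C (≥ 26°C)
Each additional base adds 2°C (A/T) or 4°C (G/C), so Tm is non-decreasing in n; n = 10 is the first length to reach 26°C.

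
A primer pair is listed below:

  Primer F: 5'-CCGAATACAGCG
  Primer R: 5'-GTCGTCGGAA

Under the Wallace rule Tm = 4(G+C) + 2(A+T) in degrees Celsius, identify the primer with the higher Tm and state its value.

Primer F: A+T=5, G+C=7 → Tm = 2(5)+4(7) = 38°C
Primer R: A+T=4, G+C=6 → Tm = 2(4)+4(6) = 32°C
38°C vs 32°C → primer F is higher.

Primer F, 38°C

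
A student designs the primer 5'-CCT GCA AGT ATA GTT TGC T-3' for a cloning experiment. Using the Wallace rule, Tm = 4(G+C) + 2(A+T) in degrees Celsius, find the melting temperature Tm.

54°C

Base counts: A=4, C=4, T=7, G=4
AT pairs contribute 11, GC pairs contribute 8.
Tm = 4·8 + 2·11 = 32 + 22 = 54°C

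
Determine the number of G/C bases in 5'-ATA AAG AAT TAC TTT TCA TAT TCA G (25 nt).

Base counts: T=10, A=10, C=3, G=2
Total G or C: 2 + 3 = 5

5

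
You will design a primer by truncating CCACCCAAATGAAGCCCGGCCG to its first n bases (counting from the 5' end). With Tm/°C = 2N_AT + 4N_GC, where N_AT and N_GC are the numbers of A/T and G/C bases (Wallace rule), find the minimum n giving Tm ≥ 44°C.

n = 15

First 14 bases: CCACCCAAATGAAG → Tm = 42°C (< 44°C)
First 15 bases: CCACCCAAATGAAGC → Tm = 46°C (≥ 44°C)
Since every base adds ≥2°C, Tm only increases with n, so the threshold is first crossed at n = 15.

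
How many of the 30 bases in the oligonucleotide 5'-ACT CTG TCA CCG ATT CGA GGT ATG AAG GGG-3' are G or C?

Scanning the sequence gives T=7, A=7, G=10, C=6.
Total G or C: 10 + 6 = 16

16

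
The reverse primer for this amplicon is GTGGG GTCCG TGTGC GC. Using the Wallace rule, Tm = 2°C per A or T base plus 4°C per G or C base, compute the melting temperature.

Scanning the sequence gives C=4, G=9, A=0, T=4.
So N_AT = 4 and N_GC = 13.
Tm = 2×4 + 4×13 = 60°C

60°C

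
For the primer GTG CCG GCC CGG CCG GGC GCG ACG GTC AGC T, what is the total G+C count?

26

Base counts: A=2, G=14, T=3, C=12
Total G or C: 14 + 12 = 26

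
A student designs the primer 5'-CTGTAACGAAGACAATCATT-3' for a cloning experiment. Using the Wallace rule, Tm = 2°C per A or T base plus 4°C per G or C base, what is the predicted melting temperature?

C=4, G=3, A=8, T=5
AT pairs contribute 13, GC pairs contribute 7.
Tm = 2(13) + 4(7) = 26 + 28 = 54°C

54°C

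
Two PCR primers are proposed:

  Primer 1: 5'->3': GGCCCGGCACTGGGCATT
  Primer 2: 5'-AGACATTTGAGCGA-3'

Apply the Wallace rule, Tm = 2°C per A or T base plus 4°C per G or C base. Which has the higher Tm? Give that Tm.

Primer 1, 62°C

Primer 1: A+T=5, G+C=13 → Tm = 2(5)+4(13) = 62°C
Primer 2: A+T=8, G+C=6 → Tm = 2(8)+4(6) = 40°C
62°C vs 40°C → primer 1 is higher.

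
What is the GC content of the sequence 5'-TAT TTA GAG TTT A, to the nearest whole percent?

15%

Base counts: T=7, G=2, A=4, C=0
G+C = 2 + 0 = 2 out of 13 bases
%GC = 2/13 × 100 = 15.38% ≈ 15%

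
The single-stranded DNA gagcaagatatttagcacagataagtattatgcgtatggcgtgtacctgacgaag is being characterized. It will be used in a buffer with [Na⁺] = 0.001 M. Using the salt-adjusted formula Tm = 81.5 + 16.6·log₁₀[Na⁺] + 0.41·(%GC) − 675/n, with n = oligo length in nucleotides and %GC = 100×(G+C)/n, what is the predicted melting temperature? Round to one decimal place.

36.6°C

Length n = 55. Scanning the sequence gives G=15, A=18, T=14, C=8.
G+C = 23, so %GC = 23/55 × 100 = 41.818%
Salt term: 16.6 × (-3) = -49.8
GC term: 0.41 × 41.818 = 17.145; length term: −675/55 = −12.273
Tm = 81.5 + (-49.8) + 17.145 − 12.273 = 36.572 → 36.6°C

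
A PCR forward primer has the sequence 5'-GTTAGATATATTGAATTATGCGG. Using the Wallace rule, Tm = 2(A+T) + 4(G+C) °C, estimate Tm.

Base counts: G=6, C=1, T=9, A=7
So N_AT = 16 and N_GC = 7.
Tm = 2×16 + 4×7 = 60°C

60°C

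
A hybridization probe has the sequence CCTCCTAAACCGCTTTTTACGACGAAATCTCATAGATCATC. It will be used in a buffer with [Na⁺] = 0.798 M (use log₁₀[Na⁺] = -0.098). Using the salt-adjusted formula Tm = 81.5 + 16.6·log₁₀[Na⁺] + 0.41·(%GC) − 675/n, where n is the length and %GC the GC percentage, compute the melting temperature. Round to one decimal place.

80.4°C

Length n = 41. Base counts: A=12, C=13, T=12, G=4
G+C = 17, so %GC = 17/41 × 100 = 41.463%
Salt term: 16.6 × (-0.098) = -1.627
GC term: 0.41 × 41.463 = 17; length term: −675/41 = −16.463
Tm = 81.5 + (-1.627) + 17 − 16.463 = 80.41 → 80.4°C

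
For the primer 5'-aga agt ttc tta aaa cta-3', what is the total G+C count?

Scanning the sequence gives T=6, G=2, A=8, C=2.
Total G or C: 2 + 2 = 4

4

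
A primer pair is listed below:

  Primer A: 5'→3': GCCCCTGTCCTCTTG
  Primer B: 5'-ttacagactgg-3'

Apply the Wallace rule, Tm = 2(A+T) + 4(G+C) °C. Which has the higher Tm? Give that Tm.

Primer A, 50°C

Primer A: A+T=5, G+C=10 → Tm = 2(5)+4(10) = 50°C
Primer B: A+T=6, G+C=5 → Tm = 2(6)+4(5) = 32°C
50°C vs 32°C → primer A is higher.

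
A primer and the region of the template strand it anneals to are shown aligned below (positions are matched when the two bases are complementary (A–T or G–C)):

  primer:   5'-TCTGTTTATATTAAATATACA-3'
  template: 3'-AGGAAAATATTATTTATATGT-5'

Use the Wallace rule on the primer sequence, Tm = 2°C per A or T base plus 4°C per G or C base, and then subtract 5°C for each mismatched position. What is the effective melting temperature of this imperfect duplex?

Primer base counts: A=8, T=10, G=1, C=2 → A+T=18, G+C=3
Perfect-match Tm = 2(18) + 4(3) = 36 + 12 = 48°C
Mismatches (positions where the bases are not complementary): 3 (at positions 3, 4, 11)
Effective Tm = 48 − 3×5 = 48 − 15 = 33°C

33°C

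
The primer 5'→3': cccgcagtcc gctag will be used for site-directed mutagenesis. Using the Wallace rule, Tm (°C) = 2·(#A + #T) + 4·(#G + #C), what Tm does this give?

Counting bases: G=4, C=7, T=2, A=2
So N_AT = 4 and N_GC = 11.
Tm = 2(4) + 4(11) = 8 + 44 = 52°C

52°C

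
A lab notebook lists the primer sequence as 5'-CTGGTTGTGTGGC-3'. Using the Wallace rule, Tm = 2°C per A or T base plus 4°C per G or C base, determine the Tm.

C=2, T=5, A=0, G=6
AT pairs contribute 5, GC pairs contribute 8.
Tm = 2×5 + 4×8 = 42°C

42°C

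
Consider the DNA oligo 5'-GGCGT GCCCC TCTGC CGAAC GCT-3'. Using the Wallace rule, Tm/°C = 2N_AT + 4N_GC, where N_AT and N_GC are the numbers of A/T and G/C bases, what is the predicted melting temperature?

Counting bases: A=2, C=10, T=4, G=7
A+T = 6, G+C = 17
Tm = 2(6) + 4(17) = 12 + 68 = 80°C

80°C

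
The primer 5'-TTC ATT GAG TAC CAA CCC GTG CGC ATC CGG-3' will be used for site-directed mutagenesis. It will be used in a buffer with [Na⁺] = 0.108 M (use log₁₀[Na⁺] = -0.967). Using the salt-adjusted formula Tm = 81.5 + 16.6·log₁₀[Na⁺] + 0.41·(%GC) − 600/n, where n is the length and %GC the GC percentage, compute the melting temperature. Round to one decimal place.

Length n = 30. G=7, A=6, C=10, T=7
G+C = 17, so %GC = 17/30 × 100 = 56.667%
Salt term: 16.6 × (-0.967) = -16.052
GC term: 0.41 × 56.667 = 23.233; length term: −600/30 = −20
Tm = 81.5 + (-16.052) + 23.233 − 20 = 68.681 → 68.7°C

68.7°C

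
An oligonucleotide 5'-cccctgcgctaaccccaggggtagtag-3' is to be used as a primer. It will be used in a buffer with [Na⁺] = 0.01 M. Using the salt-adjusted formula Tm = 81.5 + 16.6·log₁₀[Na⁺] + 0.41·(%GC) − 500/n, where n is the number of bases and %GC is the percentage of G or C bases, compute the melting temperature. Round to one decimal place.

57.1°C

Length n = 27. G=8, T=4, A=5, C=10
G+C = 18, so %GC = 18/27 × 100 = 66.667%
Salt term: 16.6 × (-2) = -33.2
GC term: 0.41 × 66.667 = 27.333; length term: −500/27 = −18.519
Tm = 81.5 + (-33.2) + 27.333 − 18.519 = 57.114 → 57.1°C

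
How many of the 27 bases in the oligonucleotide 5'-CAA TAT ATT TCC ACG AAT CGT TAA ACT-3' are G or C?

Counting bases: A=10, T=9, G=2, C=6
Total G or C: 2 + 6 = 8

8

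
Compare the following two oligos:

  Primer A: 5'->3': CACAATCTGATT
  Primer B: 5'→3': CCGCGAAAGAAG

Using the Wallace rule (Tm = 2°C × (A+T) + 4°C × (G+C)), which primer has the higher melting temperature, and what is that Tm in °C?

Primer A: A+T=8, G+C=4 → Tm = 2(8)+4(4) = 32°C
Primer B: A+T=5, G+C=7 → Tm = 2(5)+4(7) = 38°C
32°C vs 38°C → primer B is higher.

Primer B, 38°C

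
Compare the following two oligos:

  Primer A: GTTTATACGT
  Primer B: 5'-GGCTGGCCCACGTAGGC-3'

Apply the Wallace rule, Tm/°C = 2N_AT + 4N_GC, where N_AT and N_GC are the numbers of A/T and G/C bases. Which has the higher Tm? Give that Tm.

Primer B, 60°C

Primer A: A+T=7, G+C=3 → Tm = 2(7)+4(3) = 26°C
Primer B: A+T=4, G+C=13 → Tm = 2(4)+4(13) = 60°C
26°C vs 60°C → primer B is higher.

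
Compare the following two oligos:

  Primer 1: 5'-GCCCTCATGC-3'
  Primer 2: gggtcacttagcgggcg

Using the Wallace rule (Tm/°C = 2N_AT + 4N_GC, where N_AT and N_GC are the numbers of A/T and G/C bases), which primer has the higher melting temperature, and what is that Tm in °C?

Primer 2, 58°C

Primer 1: A+T=3, G+C=7 → Tm = 2(3)+4(7) = 34°C
Primer 2: A+T=5, G+C=12 → Tm = 2(5)+4(12) = 58°C
34°C vs 58°C → primer 2 is higher.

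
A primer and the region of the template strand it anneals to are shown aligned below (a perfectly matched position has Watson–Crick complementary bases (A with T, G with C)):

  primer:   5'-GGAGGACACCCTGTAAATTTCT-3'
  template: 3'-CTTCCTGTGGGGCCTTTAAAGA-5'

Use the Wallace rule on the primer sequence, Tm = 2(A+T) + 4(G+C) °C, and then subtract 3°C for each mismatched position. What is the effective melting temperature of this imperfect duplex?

55°C

Primer base counts: A=6, T=6, G=5, C=5 → A+T=12, G+C=10
Perfect-match Tm = 2(12) + 4(10) = 24 + 40 = 64°C
Mismatches (positions where the bases are not complementary): 3 (at positions 2, 12, 14)
Effective Tm = 64 − 3×3 = 64 − 9 = 55°C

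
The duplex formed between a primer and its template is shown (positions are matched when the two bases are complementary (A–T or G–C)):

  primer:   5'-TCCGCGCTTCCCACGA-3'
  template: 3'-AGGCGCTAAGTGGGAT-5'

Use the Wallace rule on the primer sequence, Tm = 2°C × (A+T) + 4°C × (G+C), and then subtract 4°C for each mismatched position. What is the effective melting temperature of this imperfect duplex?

Primer base counts: A=2, T=3, G=3, C=8 → A+T=5, G+C=11
Perfect-match Tm = 2(5) + 4(11) = 10 + 44 = 54°C
Mismatches (positions where the bases are not complementary): 4 (at positions 7, 11, 13, 15)
Effective Tm = 54 − 4×4 = 54 − 16 = 38°C

38°C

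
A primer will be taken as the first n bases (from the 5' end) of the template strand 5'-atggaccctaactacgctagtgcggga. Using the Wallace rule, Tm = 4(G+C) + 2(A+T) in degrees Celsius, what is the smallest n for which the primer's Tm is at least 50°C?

First 16 bases: ATGGACCCTAACTACG → Tm = 48°C (< 50°C)
First 17 bases: ATGGACCCTAACTACGC → Tm = 52°C (≥ 50°C)
Each additional base adds 2°C (A/T) or 4°C (G/C), so Tm is non-decreasing in n; n = 17 is the first length to reach 50°C.

n = 17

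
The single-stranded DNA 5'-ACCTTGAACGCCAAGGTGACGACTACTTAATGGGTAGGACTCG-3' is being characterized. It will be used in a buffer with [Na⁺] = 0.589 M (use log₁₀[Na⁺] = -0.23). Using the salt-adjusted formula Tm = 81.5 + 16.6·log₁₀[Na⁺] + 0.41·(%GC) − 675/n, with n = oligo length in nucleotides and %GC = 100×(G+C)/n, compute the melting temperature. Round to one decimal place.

Length n = 43. Counting bases: G=12, C=10, A=12, T=9
G+C = 22, so %GC = 22/43 × 100 = 51.163%
Salt term: 16.6 × (-0.23) = -3.818
GC term: 0.41 × 51.163 = 20.977; length term: −675/43 = −15.698
Tm = 81.5 + (-3.818) + 20.977 − 15.698 = 82.961 → 83.0°C

83.0°C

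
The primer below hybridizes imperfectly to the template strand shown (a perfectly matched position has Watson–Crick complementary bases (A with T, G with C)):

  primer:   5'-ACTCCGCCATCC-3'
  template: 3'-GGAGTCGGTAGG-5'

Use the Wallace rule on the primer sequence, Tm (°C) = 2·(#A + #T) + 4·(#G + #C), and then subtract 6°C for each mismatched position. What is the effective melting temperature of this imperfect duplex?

28°C

Primer base counts: A=2, T=2, G=1, C=7 → A+T=4, G+C=8
Perfect-match Tm = 2(4) + 4(8) = 8 + 32 = 40°C
Mismatches (positions where the bases are not complementary): 2 (at positions 1, 5)
Effective Tm = 40 − 2×6 = 40 − 12 = 28°C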